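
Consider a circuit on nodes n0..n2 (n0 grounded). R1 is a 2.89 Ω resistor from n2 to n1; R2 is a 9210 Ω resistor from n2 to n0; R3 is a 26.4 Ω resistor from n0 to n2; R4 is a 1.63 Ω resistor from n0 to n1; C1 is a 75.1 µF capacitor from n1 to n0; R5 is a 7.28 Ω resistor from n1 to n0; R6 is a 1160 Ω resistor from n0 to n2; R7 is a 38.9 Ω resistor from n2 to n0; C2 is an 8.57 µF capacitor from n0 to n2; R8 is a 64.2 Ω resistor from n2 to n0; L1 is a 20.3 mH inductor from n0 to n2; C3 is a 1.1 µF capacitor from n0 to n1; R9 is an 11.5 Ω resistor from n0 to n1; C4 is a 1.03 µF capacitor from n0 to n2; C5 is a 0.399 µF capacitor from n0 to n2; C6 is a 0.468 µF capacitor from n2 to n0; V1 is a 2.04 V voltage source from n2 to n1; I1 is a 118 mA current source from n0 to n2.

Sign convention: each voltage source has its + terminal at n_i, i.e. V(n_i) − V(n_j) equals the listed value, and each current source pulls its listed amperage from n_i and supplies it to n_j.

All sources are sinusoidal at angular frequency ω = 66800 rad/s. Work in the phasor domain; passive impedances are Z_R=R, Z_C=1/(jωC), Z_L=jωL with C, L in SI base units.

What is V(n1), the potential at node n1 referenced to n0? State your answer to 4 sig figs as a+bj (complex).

-0.2413-0.03041j V

Apply KCL at each of the 2 non-ground nodes and solve the resulting linear system.
Node n1: branches {R1, R4, C1, R5, C3, R9, V1} → V_1 = -0.2413-0.03041j
Node n2: branches {R1, R2, R3, R6, R7, C2, R8, L1, C4, C5, C6, V1, I1} → V_2 = 1.799-0.03041j
Source currents: i(V1)=-0.7533-1.254j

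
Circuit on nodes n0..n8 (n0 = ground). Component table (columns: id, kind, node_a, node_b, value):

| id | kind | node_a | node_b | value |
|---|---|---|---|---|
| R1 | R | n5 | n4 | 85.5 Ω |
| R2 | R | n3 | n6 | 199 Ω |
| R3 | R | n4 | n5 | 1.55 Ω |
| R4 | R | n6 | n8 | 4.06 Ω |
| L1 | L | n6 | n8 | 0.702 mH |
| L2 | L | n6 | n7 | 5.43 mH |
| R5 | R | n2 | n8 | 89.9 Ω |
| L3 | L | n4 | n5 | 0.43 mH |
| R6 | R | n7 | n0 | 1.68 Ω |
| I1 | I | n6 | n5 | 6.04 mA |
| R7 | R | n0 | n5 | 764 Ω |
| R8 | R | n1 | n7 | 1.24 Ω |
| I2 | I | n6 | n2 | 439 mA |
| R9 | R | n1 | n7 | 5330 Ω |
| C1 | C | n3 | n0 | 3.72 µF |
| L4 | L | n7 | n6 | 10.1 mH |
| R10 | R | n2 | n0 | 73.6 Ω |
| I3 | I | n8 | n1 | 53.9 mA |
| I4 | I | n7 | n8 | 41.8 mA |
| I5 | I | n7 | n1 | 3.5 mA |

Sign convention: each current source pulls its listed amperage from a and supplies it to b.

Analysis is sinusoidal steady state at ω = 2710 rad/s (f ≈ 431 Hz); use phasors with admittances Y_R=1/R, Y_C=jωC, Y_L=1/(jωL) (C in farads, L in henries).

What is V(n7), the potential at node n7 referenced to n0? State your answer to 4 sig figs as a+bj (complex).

Element admittances at ω=2710 rad/s:
  Y(R1) = 0.01170+0.000j S between n5,n4
  Y(R2) = 0.005025+0.000j S between n3,n6
  Y(R3) = 0.6452+0.000j S between n4,n5
  Y(R4) = 0.2463+0.000j S between n6,n8
  Y(L1) = 0.000-0.5256j S between n6,n8
  Y(L2) = 0.000-0.06796j S between n6,n7
  Y(R5) = 0.01112+0.000j S between n2,n8
  Y(L3) = 0.000-0.8581j S between n4,n5
  Y(R6) = 0.5952+0.000j S between n7,n0
  I1: injects 0.00604 A into n5 (from n6)
  Y(R7) = 0.001309+0.000j S between n0,n5
  Y(R8) = 0.8065+0.000j S between n1,n7
  I2: injects 0.439 A into n2 (from n6)
  Y(R9) = 0.0001876+0.000j S between n1,n7
  Y(C1) = 0.000+0.01008j S between n3,n0
  Y(L4) = 0.000-0.03654j S between n7,n6
  Y(R10) = 0.01359+0.000j S between n2,n0
  I3: injects 0.0539 A into n1 (from n8)
  I4: injects 0.0418 A into n8 (from n7)
  I5: injects 0.0035 A into n1 (from n7)
Assemble and solve the 8×8 MNA system:
  V(n1)=-0.3429+0.04052j  V(n2)=17.53-0.9589j  V(n3)=-1.100-0.2269j  V(n4)=4.615+0.000j  V(n5)=4.615+0.000j  V(n6)=-0.6449-2.434j  V(n7)=-0.4141+0.04052j  V(n8)=-0.5273-2.130j

-0.4141+0.04052j V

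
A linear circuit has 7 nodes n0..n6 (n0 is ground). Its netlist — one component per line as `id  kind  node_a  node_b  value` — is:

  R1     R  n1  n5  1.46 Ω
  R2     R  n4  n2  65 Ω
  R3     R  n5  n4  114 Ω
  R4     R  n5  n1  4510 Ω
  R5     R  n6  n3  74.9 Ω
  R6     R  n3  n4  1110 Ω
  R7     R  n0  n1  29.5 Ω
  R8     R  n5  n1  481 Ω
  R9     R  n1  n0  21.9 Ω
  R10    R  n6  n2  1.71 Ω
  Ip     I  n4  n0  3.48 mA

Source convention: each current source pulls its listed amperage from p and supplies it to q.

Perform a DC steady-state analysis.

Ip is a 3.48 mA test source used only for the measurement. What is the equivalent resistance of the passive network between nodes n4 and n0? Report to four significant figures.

MNA unknowns: 6 node voltages V₁..V_6
R1: Y=0.6849 on G[1,5]
R2: Y=0.01538 on G[4,2]
R3: Y=0.008772 on G[5,4]
R4: Y=0.0002217 on G[5,1]
R5: Y=0.01335 on G[6,3]
R6: Y=0.0009009 on G[3,4]
R7: Y=0.03390 on G[0,1]
R8: Y=0.002079 on G[5,1]
R9: Y=0.04566 on G[1,0]
R10: Y=0.5848 on G[6,2]
Ip: z[4]−=0.00348, z[0]+=0.00348
solve → V1=-0.04374, V2=-0.4455, V3=-0.4455, V4=-0.4455, V5=-0.04880, V6=-0.4455

R_eq = 128.0 Ω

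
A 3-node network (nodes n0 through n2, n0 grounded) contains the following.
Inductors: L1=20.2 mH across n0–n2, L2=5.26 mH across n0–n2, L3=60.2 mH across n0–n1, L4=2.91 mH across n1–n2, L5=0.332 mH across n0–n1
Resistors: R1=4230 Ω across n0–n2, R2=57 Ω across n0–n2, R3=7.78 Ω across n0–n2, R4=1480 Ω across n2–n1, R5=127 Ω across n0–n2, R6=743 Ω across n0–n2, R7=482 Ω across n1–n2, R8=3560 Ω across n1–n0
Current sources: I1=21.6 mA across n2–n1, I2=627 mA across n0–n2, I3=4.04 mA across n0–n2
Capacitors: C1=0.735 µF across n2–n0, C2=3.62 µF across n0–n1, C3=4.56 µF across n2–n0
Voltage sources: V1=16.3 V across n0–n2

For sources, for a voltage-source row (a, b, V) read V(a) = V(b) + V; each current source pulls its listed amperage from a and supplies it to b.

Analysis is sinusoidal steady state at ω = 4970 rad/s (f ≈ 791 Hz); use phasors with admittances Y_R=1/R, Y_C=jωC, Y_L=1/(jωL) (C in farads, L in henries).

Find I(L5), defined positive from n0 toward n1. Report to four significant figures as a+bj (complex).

Apply KCL at each of the 2 non-ground nodes and solve the resulting linear system.
Node n1: branches {I1, R4, L3, L4, R7, C2, R8, L5} → V_1 = -1.706-0.02734j
Node n2: branches {L1, R1, R2, L2, R3, I1, R4, R5, C1, R6, I2, L4, R7, C3, I3, V1} → V_2 = -16.30+0.000j
Source currents: i(V1)=-3.183+1.366j

0.01657-1.034j A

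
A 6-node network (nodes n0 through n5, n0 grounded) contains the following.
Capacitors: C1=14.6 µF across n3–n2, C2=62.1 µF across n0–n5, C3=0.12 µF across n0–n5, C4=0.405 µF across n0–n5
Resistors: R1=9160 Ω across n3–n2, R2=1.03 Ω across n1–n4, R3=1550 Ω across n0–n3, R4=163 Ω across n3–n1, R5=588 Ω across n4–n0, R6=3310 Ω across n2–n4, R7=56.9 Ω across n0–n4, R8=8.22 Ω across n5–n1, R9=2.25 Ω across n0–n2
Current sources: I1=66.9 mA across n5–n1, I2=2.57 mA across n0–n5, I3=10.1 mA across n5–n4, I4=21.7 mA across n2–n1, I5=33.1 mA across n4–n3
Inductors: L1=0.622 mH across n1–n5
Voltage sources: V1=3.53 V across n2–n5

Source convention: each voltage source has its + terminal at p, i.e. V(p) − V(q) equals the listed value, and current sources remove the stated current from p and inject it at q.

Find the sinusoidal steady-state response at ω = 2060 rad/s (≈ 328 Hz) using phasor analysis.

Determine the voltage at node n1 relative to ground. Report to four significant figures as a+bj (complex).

Element admittances at ω=2060 rad/s:
  Y(C1) = 0.000+0.03008j S between n3,n2
  Y(R1) = 0.0001092+0.000j S between n3,n2
  Y(R2) = 0.9709+0.000j S between n1,n4
  I1: injects 0.0669 A into n1 (from n5)
  Y(C2) = 0.000+0.1279j S between n0,n5
  Y(R3) = 0.0006452+0.000j S between n0,n3
  I2: injects 0.00257 A into n5 (from n0)
  I3: injects 0.0101 A into n4 (from n5)
  Y(R4) = 0.006135+0.000j S between n3,n1
  Y(R5) = 0.001701+0.000j S between n4,n0
  Y(R6) = 0.0003021+0.000j S between n2,n4
  Y(R7) = 0.01757+0.000j S between n0,n4
  I4: injects 0.0217 A into n1 (from n2)
  I5: injects 0.0331 A into n3 (from n4)
  Y(L1) = 0.000-0.7804j S between n1,n5
  Y(C3) = 0.000+0.0002472j S between n0,n5
  Y(R8) = 0.1217+0.000j S between n5,n1
  Y(C4) = 0.000+0.0008343j S between n0,n5
  Y(R9) = 0.4444+0.000j S between n0,n2
  V1: constraint V(n2)−V(n5) = 3.53
Assemble and solve the 6×6 MNA system:
  V(n1)=-3.084+1.046j  V(n2)=0.3887+0.8666j  V(n3)=0.4894+0.5057j  V(n4)=-3.046+1.026j  V(n5)=-3.141+0.8666j
  i(V1)=-0.1846-0.3821j

-3.084+1.046j V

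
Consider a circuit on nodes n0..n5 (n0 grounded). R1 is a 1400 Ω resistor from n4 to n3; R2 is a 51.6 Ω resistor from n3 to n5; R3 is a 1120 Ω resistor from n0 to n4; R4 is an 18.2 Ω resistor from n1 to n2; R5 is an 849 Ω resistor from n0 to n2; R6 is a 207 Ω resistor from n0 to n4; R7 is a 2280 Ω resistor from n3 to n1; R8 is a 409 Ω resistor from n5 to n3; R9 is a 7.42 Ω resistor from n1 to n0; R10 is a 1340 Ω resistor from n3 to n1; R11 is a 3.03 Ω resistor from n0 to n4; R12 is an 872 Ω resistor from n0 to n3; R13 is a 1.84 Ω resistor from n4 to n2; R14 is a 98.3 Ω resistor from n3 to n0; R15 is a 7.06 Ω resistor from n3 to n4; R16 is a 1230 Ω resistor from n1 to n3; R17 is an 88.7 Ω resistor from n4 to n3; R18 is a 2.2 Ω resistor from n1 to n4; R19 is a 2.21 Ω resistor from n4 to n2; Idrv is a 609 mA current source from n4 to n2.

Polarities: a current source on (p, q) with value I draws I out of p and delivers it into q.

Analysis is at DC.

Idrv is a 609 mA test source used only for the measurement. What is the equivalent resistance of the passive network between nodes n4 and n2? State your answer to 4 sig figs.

MNA unknowns: 5 node voltages V₁..V_5
R1: Y=0.0007143 on G[4,3]
R2: Y=0.01938 on G[3,5]
R3: Y=0.0008929 on G[0,4]
R4: Y=0.05495 on G[1,2]
R5: Y=0.001178 on G[0,2]
R6: Y=0.004831 on G[0,4]
R7: Y=0.0004386 on G[3,1]
R8: Y=0.002445 on G[5,3]
R9: Y=0.1348 on G[1,0]
R10: Y=0.0007463 on G[3,1]
R11: Y=0.3300 on G[0,4]
R12: Y=0.001147 on G[0,3]
R13: Y=0.5435 on G[4,2]
R14: Y=0.01017 on G[3,0]
R15: Y=0.1416 on G[3,4]
R16: Y=0.0008130 on G[1,3]
R17: Y=0.01127 on G[4,3]
R18: Y=0.4545 on G[1,4]
R19: Y=0.4525 on G[4,2]
Idrv: z[4]−=0.609, z[2]+=0.609
solve → V1=0.03663, V2=0.5654, V3=-0.01447, V4=-0.01620, V5=-0.01447

R_eq = 0.9550 Ω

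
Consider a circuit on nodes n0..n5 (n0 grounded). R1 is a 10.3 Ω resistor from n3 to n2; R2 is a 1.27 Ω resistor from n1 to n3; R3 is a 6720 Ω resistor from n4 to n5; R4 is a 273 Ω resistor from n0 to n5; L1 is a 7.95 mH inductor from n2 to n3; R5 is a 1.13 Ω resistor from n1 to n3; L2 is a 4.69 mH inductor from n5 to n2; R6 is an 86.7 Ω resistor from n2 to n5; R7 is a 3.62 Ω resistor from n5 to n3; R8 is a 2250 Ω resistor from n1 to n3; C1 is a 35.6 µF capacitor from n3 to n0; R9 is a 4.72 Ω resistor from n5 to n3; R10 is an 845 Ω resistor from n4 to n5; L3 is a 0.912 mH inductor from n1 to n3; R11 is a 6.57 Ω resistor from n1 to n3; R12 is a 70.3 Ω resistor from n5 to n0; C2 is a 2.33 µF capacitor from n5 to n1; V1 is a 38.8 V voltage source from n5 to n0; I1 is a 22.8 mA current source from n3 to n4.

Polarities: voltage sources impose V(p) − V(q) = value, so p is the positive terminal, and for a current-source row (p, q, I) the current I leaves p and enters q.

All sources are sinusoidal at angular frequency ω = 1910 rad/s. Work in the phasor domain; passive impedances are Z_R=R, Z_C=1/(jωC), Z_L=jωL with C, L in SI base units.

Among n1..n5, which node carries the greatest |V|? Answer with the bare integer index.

Element admittances at ω=1910 rad/s:
  Y(R1) = 0.09709+0.000j S between n3,n2
  Y(R2) = 0.7874+0.000j S between n1,n3
  Y(R3) = 0.0001488+0.000j S between n4,n5
  Y(R4) = 0.003663+0.000j S between n0,n5
  Y(L1) = 0.000-0.06586j S between n2,n3
  Y(R5) = 0.8850+0.000j S between n1,n3
  Y(L2) = 0.000-0.1116j S between n5,n2
  Y(R6) = 0.01153+0.000j S between n2,n5
  Y(R7) = 0.2762+0.000j S between n5,n3
  Y(R8) = 0.0004444+0.000j S between n1,n3
  Y(C1) = 0.000+0.06800j S between n3,n0
  Y(R9) = 0.2119+0.000j S between n5,n3
  Y(R10) = 0.001183+0.000j S between n4,n5
  Y(L3) = 0.000-0.5741j S between n1,n3
  Y(R11) = 0.1522+0.000j S between n1,n3
  Y(R12) = 0.01422+0.000j S between n5,n0
  Y(C2) = 0.000+0.004450j S between n5,n1
  V1: constraint V(n5)−V(n0) = 38.8
  I1: injects 0.0228 A into n4 (from n3)
Assemble and solve the 6×6 MNA system:
  V(n1)=38.57-5.069j  V(n2)=39.87-2.652j  V(n3)=38.58-5.066j  V(n4)=55.91+0.000j  V(n5)=38.80+0.000j
  i(V1)=-1.039-2.623j

4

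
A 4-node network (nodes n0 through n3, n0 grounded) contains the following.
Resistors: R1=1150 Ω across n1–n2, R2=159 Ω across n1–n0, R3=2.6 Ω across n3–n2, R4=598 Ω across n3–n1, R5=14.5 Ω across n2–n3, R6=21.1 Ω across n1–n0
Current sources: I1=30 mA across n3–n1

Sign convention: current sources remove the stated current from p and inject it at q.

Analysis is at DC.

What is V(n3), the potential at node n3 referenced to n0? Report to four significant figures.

-11.81 V

Element admittances at DC:
  Y(R1) = 0.0008696 S between n1,n2
  Y(R2) = 0.006289 S between n1,n0
  Y(R3) = 0.3846 S between n3,n2
  Y(R4) = 0.001672 S between n3,n1
  Y(R5) = 0.06897 S between n2,n3
  Y(R6) = 0.04739 S between n1,n0
  I1: injects 0.03 A into n1 (from n3)
Assemble and solve the 3×3 MNA system:
  V(n1)=0.000  V(n2)=-11.79  V(n3)=-11.81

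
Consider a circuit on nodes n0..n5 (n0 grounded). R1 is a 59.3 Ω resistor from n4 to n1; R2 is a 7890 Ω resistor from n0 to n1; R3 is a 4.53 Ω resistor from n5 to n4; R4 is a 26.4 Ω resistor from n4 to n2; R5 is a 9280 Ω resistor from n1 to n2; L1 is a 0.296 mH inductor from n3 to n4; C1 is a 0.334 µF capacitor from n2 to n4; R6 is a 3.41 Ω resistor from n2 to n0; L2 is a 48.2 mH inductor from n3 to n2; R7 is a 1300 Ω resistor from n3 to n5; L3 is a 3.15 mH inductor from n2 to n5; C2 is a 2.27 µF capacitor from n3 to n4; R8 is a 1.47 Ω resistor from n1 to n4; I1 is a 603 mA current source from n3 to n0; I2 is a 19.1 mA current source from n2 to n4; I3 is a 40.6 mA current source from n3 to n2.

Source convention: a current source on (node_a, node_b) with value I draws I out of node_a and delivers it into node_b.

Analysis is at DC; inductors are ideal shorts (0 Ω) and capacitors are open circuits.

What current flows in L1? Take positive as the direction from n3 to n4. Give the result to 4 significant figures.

MNA unknowns: 5 node voltages V₁..V_5 plus 3 source currents (L1, L2, L3)
R1: Y=0.01686 on G[4,1]
R2: Y=0.0001267 on G[0,1]
R3: Y=0.2208 on G[5,4]
R4: Y=0.03788 on G[4,2]
R5: Y=0.0001078 on G[1,2]
L1: row V3−V4=0, i_L1 at 3,4
C1: Y=0.000 on G[2,4]
R6: Y=0.2933 on G[2,0]
L2: row V3−V2=0, i_L2 at 3,2
R7: Y=0.0007692 on G[3,5]
L3: row V2−V5=0, i_L3 at 2,5
C2: Y=0.000 on G[3,4]
R8: Y=0.6803 on G[1,4]
I1: z[3]−=0.603, z[0]+=0.603
I2: z[2]−=0.0191, z[4]+=0.0191
I3: z[3]−=0.0406, z[2]+=0.0406
solve → V1=-2.055, V2=-2.055, V3=-2.055, V4=-2.055, V5=-2.055
aux → i_L1=-0.01936, i_L2=-0.6242, i_L3=0.000

-0.01936 A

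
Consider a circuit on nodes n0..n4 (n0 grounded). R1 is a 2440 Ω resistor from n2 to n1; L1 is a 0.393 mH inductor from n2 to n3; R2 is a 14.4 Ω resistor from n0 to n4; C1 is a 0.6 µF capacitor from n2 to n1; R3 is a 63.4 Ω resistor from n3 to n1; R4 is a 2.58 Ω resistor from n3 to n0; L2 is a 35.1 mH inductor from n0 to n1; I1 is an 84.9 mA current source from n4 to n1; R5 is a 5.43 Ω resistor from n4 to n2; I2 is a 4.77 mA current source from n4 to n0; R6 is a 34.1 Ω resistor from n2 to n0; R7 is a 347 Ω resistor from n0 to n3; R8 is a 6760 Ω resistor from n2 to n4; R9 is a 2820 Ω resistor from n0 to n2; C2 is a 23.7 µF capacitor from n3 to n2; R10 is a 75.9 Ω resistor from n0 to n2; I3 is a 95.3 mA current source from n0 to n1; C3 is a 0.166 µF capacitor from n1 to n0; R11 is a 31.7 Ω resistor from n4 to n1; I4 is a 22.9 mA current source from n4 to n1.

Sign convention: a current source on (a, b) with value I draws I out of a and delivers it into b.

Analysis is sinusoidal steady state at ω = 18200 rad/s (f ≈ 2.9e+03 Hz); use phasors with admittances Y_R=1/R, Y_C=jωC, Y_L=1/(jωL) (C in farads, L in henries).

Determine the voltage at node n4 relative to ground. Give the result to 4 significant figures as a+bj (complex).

0.2158-0.1205j V

MNA unknowns: 4 node voltages V₁..V_4
R1: Y=0.0004098+0.000j on G[2,1]
L1: Y=0.000-0.1398j on G[2,3]
R2: Y=0.06944+0.000j on G[0,4]
C1: Y=0.000+0.01092j on G[2,1]
R3: Y=0.01577+0.000j on G[3,1]
R4: Y=0.3876+0.000j on G[3,0]
L2: Y=0.000-0.001565j on G[0,1]
I1: z[4]−=0.0849, z[1]+=0.0849
R5: Y=0.1842+0.000j on G[4,2]
I2: z[4]−=0.00477, z[0]+=0.00477
R6: Y=0.02933+0.000j on G[2,0]
R7: Y=0.002882+0.000j on G[0,3]
R8: Y=0.0001479+0.000j on G[2,4]
R9: Y=0.0003546+0.000j on G[0,2]
C2: Y=0.000+0.4313j on G[3,2]
R10: Y=0.01318+0.000j on G[0,2]
I3: z[0]−=0.0953, z[1]+=0.0953
C3: Y=0.000+0.003021j on G[1,0]
R11: Y=0.03155+0.000j on G[4,1]
I4: z[4]−=0.0229, z[1]+=0.0229
solve → V1=4.167-1.105j, V2=0.2316+0.002609j, V3=0.1639+0.005613j, V4=0.2158-0.1205j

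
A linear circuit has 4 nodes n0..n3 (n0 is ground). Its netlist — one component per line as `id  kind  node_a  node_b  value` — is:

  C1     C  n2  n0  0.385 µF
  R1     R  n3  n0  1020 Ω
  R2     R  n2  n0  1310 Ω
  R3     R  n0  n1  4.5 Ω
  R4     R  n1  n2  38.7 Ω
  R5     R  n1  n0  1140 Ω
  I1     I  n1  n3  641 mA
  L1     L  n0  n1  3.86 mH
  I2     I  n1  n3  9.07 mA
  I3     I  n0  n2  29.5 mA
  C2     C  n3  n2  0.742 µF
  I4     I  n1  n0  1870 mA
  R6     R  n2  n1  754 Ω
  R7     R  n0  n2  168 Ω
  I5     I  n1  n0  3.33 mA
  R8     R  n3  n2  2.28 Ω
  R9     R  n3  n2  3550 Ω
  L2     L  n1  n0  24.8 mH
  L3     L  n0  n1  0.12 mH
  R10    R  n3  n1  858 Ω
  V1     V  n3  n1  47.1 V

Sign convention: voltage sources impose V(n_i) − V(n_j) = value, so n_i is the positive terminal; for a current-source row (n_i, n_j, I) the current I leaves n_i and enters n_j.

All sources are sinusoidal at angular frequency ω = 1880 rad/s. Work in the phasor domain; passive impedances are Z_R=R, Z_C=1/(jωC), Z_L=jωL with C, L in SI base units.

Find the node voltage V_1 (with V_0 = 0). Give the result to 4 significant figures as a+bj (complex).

-0.01704-0.4749j V

MNA unknowns: 3 node voltages V₁..V_3 plus 1 source current (V1)
C1: Y=0.000+0.0007238j on G[2,0]
R1: Y=0.0009804+0.000j on G[3,0]
R2: Y=0.0007634+0.000j on G[2,0]
R3: Y=0.2222+0.000j on G[0,1]
R4: Y=0.02584+0.000j on G[1,2]
R5: Y=0.0008772+0.000j on G[1,0]
I1: z[1]−=0.641, z[3]+=0.641
L1: Y=0.000-0.1378j on G[0,1]
I2: z[1]−=0.00907, z[3]+=0.00907
I3: z[0]−=0.0295, z[2]+=0.0295
C2: Y=0.000+0.001395j on G[3,2]
I4: z[1]−=1.87, z[0]+=1.87
R6: Y=0.001326+0.000j on G[2,1]
R7: Y=0.005952+0.000j on G[0,2]
I5: z[1]−=0.00333, z[0]+=0.00333
R8: Y=0.4386+0.000j on G[3,2]
R9: Y=0.0002817+0.000j on G[3,2]
L2: Y=0.000-0.02145j on G[1,0]
L3: Y=0.000-4.433j on G[0,1]
R10: Y=0.001166+0.000j on G[3,1]
V1: row V3−V1=47.1, i_V1 at 3,1
solve → V1=-0.01704-0.4749j, V2=43.77-0.5253j, V3=47.08-0.4749j
aux → i_V1=-0.9053-0.02631j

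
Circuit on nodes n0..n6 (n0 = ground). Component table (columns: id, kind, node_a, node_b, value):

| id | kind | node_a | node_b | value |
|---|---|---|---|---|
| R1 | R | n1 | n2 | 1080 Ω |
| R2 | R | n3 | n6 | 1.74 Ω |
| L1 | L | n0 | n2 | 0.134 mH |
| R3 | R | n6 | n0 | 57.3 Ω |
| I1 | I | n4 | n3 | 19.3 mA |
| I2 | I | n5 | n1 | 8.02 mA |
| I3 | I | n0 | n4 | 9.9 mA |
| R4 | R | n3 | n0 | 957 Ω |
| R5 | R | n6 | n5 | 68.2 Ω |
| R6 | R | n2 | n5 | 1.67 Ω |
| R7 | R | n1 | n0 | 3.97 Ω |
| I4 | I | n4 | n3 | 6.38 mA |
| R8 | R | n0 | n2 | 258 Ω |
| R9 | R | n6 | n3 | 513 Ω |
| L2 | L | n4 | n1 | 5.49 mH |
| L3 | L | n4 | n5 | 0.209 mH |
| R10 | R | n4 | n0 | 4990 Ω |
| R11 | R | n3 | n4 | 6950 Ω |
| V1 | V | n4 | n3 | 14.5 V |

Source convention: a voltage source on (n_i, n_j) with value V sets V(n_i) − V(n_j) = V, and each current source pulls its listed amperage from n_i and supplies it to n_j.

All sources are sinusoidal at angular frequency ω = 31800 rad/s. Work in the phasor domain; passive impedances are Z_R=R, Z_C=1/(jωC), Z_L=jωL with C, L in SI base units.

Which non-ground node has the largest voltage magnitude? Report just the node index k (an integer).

Element admittances at ω=31800 rad/s:
  Y(R1) = 0.0009259+0.000j S between n1,n2
  Y(R2) = 0.5747+0.000j S between n3,n6
  Y(L1) = 0.000-0.2347j S between n0,n2
  Y(R3) = 0.01745+0.000j S between n6,n0
  I1: injects 0.0193 A into n3 (from n4)
  I2: injects 0.00802 A into n1 (from n5)
  I3: injects 0.0099 A into n4 (from n0)
  Y(R4) = 0.001045+0.000j S between n3,n0
  Y(R5) = 0.01466+0.000j S between n6,n5
  Y(R6) = 0.5988+0.000j S between n2,n5
  Y(R7) = 0.2519+0.000j S between n1,n0
  I4: injects 0.00638 A into n3 (from n4)
  Y(R8) = 0.003876+0.000j S between n0,n2
  Y(R9) = 0.001949+0.000j S between n6,n3
  Y(L2) = 0.000-0.005728j S between n4,n1
  Y(L3) = 0.000-0.1505j S between n4,n5
  Y(R10) = 0.0002004+0.000j S between n4,n0
  Y(R11) = 0.0001439+0.000j S between n3,n4
  V1: constraint V(n4)−V(n3) = 14.5
Assemble and solve the 7×7 MNA system:
  V(n1)=0.1140-0.02246j  V(n2)=0.2624+0.9056j  V(n3)=-13.25+3.565j  V(n4)=1.252+3.565j  V(n5)=0.6192+0.8101j  V(n6)=-12.53+3.397j
  i(V1)=-0.4532+0.1009j

3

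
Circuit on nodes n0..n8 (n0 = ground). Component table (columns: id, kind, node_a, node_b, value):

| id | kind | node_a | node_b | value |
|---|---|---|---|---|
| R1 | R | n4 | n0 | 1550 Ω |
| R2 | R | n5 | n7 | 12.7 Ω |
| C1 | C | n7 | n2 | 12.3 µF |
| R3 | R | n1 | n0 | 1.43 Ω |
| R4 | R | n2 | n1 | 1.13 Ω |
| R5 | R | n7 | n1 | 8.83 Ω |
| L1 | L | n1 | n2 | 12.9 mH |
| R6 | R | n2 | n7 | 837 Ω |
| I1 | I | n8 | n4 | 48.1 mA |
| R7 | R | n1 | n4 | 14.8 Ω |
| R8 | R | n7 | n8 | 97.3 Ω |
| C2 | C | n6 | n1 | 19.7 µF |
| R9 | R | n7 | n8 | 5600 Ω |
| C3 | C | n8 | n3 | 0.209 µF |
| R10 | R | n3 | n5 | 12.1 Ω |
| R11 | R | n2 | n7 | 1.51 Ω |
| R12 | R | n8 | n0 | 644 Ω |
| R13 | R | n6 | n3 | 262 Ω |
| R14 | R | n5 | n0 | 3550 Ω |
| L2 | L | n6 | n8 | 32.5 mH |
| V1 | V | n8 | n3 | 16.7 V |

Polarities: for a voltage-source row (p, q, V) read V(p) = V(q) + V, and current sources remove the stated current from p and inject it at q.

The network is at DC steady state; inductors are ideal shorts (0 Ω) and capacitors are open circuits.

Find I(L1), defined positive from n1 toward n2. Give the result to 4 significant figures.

0.05619 A

MNA unknowns: 8 node voltages V₁..V_8 plus 3 source currents (L1, L2, V1)
R1: Y=0.0006452 on G[4,0]
R2: Y=0.07874 on G[5,7]
C1: Y=0.000 on G[7,2]
R3: Y=0.6993 on G[1,0]
R4: Y=0.8850 on G[2,1]
R5: Y=0.1133 on G[7,1]
L1: row V1−V2=0, i_L1 at 1,2
R6: Y=0.001195 on G[2,7]
I1: z[8]−=0.0481, z[4]+=0.0481
R7: Y=0.06757 on G[1,4]
R8: Y=0.01028 on G[7,8]
C2: Y=0.000 on G[6,1]
R9: Y=0.0001786 on G[7,8]
C3: Y=0.000 on G[8,3]
R10: Y=0.08264 on G[3,5]
R11: Y=0.6623 on G[2,7]
R12: Y=0.001553 on G[8,0]
R13: Y=0.003817 on G[6,3]
R14: Y=0.0002817 on G[5,0]
L2: row V6−V8=0, i_L2 at 6,8
V1: row V8−V3=16.7, i_V1 at 8,3
solve → V1=-0.02592, V2=-0.02592, V3=-4.852, V4=0.6795, V5=-2.534, V6=11.85, V7=-0.1106, V8=11.85
aux → i_L1=0.05619, i_L2=-0.06374, i_V1=-0.2553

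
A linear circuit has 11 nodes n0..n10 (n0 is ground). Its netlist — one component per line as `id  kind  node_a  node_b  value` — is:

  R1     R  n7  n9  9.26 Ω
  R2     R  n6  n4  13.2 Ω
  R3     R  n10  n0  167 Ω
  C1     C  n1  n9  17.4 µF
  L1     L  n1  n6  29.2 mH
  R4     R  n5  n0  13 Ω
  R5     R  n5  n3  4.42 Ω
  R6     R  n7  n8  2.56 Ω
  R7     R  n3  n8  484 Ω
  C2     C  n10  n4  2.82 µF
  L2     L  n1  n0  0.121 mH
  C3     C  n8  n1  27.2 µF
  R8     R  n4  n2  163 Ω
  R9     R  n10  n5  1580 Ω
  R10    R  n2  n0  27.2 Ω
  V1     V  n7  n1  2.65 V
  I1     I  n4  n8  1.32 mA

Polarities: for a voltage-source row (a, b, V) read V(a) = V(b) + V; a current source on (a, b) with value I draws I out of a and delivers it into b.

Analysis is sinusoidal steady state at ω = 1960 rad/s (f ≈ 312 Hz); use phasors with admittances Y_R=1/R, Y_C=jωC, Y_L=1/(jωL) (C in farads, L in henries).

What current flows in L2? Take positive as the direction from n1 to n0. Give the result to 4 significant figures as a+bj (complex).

-0.004930+0.001322j A

Apply KCL at each of the 10 non-ground nodes and solve the resulting linear system.
Node n1: branches {C1, L1, L2, C3, V1} → V_1 = -0.0003135-0.001169j
Node n2: branches {R8, R10} → V_2 = -0.007143-0.007838j
Node n3: branches {R5, R7} → V_3 = 0.08959-0.01260j
Node n4: branches {R2, C2, R8, I1} → V_4 = -0.04995-0.05481j
Node n5: branches {R4, R5, R9} → V_5 = 0.06674-0.009486j
Node n6: branches {R2, L1} → V_6 = -0.03569-0.06297j
Node n7: branches {R1, R6, V1} → V_7 = 2.650-0.001169j
Node n8: branches {R6, R7, C3, I1} → V_8 = 2.592-0.3531j
Node n9: branches {R1, C1} → V_9 = 2.409-0.7622j
Node n10: branches {R3, C2, R9} → V_10 = 0.009764-0.05075j
Source currents: i(V1)=-0.04857-0.2197j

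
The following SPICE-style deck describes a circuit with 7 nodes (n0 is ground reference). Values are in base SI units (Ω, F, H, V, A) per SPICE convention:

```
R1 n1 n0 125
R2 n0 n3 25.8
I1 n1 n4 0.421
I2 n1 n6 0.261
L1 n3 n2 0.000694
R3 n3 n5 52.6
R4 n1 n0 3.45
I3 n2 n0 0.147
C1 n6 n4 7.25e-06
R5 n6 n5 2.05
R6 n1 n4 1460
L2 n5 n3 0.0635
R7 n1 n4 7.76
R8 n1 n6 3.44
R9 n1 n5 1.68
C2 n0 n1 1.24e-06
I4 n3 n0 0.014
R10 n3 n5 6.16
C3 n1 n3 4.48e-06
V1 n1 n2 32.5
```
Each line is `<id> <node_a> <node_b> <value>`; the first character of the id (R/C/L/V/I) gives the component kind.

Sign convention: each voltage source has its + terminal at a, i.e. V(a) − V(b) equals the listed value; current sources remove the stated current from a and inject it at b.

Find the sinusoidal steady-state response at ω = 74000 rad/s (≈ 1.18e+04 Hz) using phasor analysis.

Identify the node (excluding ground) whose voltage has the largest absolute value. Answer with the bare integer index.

MNA unknowns: 6 node voltages V₁..V_6 plus 1 source current (V1)
R1: Y=0.008000+0.000j on G[1,0]
R2: Y=0.03876+0.000j on G[0,3]
I1: z[1]−=0.421, z[4]+=0.421
I2: z[1]−=0.261, z[6]+=0.261
L1: Y=0.000-0.01947j on G[3,2]
R3: Y=0.01901+0.000j on G[3,5]
R4: Y=0.2899+0.000j on G[1,0]
I3: z[2]−=0.147, z[0]+=0.147
C1: Y=0.000+0.5365j on G[6,4]
R5: Y=0.4878+0.000j on G[6,5]
R6: Y=0.0006849+0.000j on G[1,4]
L2: Y=0.000-0.0002128j on G[5,3]
R7: Y=0.1289+0.000j on G[1,4]
R8: Y=0.2907+0.000j on G[1,6]
R9: Y=0.5952+0.000j on G[1,5]
C2: Y=0.000+0.09176j on G[0,1]
I4: z[3]−=0.014, z[0]+=0.014
R10: Y=0.1623+0.000j on G[3,5]
C3: Y=0.000+0.3315j on G[1,3]
V1: row V1−V2=32.5, i_V1 at 1,2
solve → V1=-0.6383+0.09106j, V2=-33.14+0.09106j, V3=0.9669+0.8113j, V4=0.5328-0.2506j, V5=0.01202+0.2560j, V6=0.4503+0.2513j
aux → i_V1=0.1330+0.6641j

2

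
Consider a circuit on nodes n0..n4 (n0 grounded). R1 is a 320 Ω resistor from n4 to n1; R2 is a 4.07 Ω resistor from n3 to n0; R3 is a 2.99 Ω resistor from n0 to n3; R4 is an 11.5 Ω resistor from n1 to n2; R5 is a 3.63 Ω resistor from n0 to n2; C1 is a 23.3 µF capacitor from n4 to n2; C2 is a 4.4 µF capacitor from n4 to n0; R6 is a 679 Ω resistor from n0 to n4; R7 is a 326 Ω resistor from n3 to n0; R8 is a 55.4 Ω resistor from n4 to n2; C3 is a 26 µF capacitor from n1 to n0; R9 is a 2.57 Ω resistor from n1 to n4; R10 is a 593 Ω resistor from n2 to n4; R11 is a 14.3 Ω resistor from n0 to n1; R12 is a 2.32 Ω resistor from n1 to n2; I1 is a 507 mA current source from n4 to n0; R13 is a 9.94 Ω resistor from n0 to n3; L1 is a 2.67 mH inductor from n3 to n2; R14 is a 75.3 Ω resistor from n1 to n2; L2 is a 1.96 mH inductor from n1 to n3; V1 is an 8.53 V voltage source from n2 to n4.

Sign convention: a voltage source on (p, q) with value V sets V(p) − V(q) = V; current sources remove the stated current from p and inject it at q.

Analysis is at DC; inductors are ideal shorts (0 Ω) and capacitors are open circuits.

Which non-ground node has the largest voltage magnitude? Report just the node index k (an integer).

Element admittances at DC:
  Y(R1) = 0.003125 S between n4,n1
  Y(R2) = 0.2457 S between n3,n0
  Y(R3) = 0.3344 S between n0,n3
  Y(R4) = 0.08696 S between n1,n2
  Y(R5) = 0.2755 S between n0,n2
  Y(C1) = 0.000 S between n4,n2
  Y(C2) = 0.000 S between n4,n0
  Y(R6) = 0.001473 S between n0,n4
  Y(R7) = 0.003067 S between n3,n0
  Y(R8) = 0.01805 S between n4,n2
  Y(C3) = 0.000 S between n1,n0
  Y(R9) = 0.3891 S between n1,n4
  Y(R10) = 0.001686 S between n2,n4
  Y(R11) = 0.06993 S between n0,n1
  Y(R12) = 0.4310 S between n1,n2
  I1: injects 0.507 A into n0 (from n4)
  Y(R13) = 0.1006 S between n0,n3
  L1: short n3↔n2 (DC inductor)
  Y(R14) = 0.01328 S between n1,n2
  L2: short n1↔n3 (DC inductor)
  V1: constraint V(n2)−V(n4) = 8.53
Assemble and solve the 7×7 MNA system:
  V(n1)=-0.4797  V(n2)=-0.4797  V(n3)=-0.4797  V(n4)=-9.010
  i(L1)=-2.984  i(L2)=-3.312  i(V1)=-3.020

4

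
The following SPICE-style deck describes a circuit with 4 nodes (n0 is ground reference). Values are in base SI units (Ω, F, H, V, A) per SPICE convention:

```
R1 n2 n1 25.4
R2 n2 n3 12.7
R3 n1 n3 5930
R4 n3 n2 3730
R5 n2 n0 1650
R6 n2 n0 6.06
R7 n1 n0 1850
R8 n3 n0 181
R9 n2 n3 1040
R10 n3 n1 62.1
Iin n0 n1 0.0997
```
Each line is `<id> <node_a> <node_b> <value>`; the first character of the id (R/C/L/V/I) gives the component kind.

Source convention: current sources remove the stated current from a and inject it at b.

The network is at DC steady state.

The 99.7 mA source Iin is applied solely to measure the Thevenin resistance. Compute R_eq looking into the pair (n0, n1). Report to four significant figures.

R_eq = 24.19 Ω

MNA unknowns: 3 node voltages V₁..V_3
R1: Y=0.03937 on G[2,1]
R2: Y=0.07874 on G[2,3]
R3: Y=0.0001686 on G[1,3]
R4: Y=0.0002681 on G[3,2]
R5: Y=0.0006061 on G[2,0]
R6: Y=0.1650 on G[2,0]
R7: Y=0.0005405 on G[1,0]
R8: Y=0.005525 on G[3,0]
R9: Y=0.0009615 on G[2,3]
R10: Y=0.01610 on G[3,1]
Iin: z[0]−=0.0997, z[1]+=0.0997
solve → V1=2.412, V2=0.5664, V3=0.8308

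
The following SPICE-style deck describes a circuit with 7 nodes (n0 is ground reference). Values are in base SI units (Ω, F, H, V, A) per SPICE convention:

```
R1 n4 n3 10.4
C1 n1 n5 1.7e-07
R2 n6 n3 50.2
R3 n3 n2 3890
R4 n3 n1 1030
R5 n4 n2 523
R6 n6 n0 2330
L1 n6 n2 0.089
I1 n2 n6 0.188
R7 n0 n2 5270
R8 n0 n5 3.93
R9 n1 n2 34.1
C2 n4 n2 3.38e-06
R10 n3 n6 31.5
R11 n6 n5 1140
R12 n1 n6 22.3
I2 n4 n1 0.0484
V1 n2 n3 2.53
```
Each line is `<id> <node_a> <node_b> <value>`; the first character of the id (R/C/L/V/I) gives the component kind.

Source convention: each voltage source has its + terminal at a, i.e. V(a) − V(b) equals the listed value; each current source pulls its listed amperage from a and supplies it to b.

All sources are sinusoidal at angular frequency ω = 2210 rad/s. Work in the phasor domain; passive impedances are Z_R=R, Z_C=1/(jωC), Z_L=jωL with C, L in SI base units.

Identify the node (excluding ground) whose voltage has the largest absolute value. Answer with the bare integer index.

4

Element admittances at ω=2210 rad/s:
  Y(R1) = 0.09615+0.000j S between n4,n3
  Y(C1) = 0.000+0.0003757j S between n1,n5
  Y(R2) = 0.01992+0.000j S between n6,n3
  Y(R3) = 0.0002571+0.000j S between n3,n2
  Y(R4) = 0.0009709+0.000j S between n3,n1
  Y(R5) = 0.001912+0.000j S between n4,n2
  Y(R6) = 0.0004292+0.000j S between n6,n0
  Y(L1) = 0.000-0.005084j S between n6,n2
  I1: injects 0.188 A into n6 (from n2)
  Y(R7) = 0.0001898+0.000j S between n0,n2
  Y(R8) = 0.2545+0.000j S between n0,n5
  Y(R9) = 0.02933+0.000j S between n1,n2
  Y(C2) = 0.000+0.007470j S between n4,n2
  Y(R10) = 0.03175+0.000j S between n3,n6
  Y(R11) = 0.0008772+0.000j S between n6,n5
  Y(R12) = 0.04484+0.000j S between n1,n6
  I2: injects 0.0484 A into n1 (from n4)
  V1: constraint V(n2)−V(n3) = 2.53
Assemble and solve the 7×7 MNA system:
  V(n1)=0.2557-0.08955j  V(n2)=-1.075-0.1408j  V(n3)=-3.605-0.1408j  V(n4)=-4.032+0.08443j  V(n5)=0.0005810+0.0001940j  V(n6)=0.1307-0.05278j
  i(V1)=-0.1563-0.02626j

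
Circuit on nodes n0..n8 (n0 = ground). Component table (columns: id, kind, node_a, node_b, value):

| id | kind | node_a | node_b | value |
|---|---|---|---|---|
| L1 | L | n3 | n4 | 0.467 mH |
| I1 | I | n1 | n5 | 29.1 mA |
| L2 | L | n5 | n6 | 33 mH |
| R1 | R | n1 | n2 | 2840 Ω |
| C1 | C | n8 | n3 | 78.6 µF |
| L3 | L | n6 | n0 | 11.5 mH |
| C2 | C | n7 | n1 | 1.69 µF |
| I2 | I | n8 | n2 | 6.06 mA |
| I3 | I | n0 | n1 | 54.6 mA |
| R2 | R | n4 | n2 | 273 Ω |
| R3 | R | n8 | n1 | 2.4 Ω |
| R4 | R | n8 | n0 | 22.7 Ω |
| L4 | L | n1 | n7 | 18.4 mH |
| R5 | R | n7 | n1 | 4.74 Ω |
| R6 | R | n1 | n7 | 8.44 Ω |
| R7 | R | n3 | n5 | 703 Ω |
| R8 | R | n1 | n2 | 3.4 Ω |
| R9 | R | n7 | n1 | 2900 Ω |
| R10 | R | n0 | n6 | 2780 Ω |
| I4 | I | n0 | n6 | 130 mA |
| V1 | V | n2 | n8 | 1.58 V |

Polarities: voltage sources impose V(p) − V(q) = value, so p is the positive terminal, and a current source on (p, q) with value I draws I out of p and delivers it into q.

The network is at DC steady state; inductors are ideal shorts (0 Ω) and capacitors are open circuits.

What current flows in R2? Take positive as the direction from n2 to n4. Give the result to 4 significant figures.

Element admittances at DC:
  L1: short n3↔n4 (DC inductor)
  I1: injects 0.0291 A into n5 (from n1)
  L2: short n5↔n6 (DC inductor)
  Y(R1) = 0.0003521 S between n1,n2
  Y(C1) = 0.000 S between n8,n3
  L3: short n6↔n0 (DC inductor)
  Y(C2) = 0.000 S between n7,n1
  I2: injects 0.00606 A into n2 (from n8)
  I3: injects 0.0546 A into n1 (from n0)
  Y(R2) = 0.003663 S between n4,n2
  Y(R3) = 0.4167 S between n8,n1
  Y(R4) = 0.04405 S between n8,n0
  L4: short n1↔n7 (DC inductor)
  Y(R5) = 0.2110 S between n7,n1
  Y(R6) = 0.1185 S between n1,n7
  Y(R7) = 0.001422 S between n3,n5
  Y(R8) = 0.2941 S between n1,n2
  Y(R9) = 0.0003448 S between n7,n1
  Y(R10) = 0.0003597 S between n0,n6
  I4: injects 0.13 A into n6 (from n0)
  V1: constraint V(n2)−V(n8) = 1.58
Assemble and solve the 13×13 MNA system:
  V(n1)=1.220  V(n2)=2.110  V(n3)=1.520  V(n4)=1.520  V(n5)=0.000  V(n6)=0.000  V(n7)=1.220  V(n8)=0.5298
  i(L1)=-0.002162  i(L2)=0.03126  i(L3)=0.1613  i(L4)=0.000  i(V1)=-0.2581

0.002162 A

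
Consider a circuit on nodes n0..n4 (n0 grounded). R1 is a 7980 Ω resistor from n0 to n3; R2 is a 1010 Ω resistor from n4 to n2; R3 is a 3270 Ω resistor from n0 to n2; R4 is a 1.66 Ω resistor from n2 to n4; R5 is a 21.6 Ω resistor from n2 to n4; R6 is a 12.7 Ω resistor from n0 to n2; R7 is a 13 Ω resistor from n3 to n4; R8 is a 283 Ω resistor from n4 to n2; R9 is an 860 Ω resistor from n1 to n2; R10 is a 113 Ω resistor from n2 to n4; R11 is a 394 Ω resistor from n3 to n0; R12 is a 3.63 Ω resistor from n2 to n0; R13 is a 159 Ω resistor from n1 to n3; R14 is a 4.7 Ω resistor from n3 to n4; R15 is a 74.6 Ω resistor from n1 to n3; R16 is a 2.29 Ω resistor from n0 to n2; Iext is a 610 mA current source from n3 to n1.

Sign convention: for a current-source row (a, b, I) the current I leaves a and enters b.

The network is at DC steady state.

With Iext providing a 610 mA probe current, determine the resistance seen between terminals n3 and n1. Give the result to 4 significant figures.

R_eq = 47.96 Ω

MNA unknowns: 4 node voltages V₁..V_4
R1: Y=0.0001253 on G[0,3]
R2: Y=0.0009901 on G[4,2]
R3: Y=0.0003058 on G[0,2]
R4: Y=0.6024 on G[2,4]
R5: Y=0.04630 on G[2,4]
R6: Y=0.07874 on G[0,2]
R7: Y=0.07692 on G[3,4]
R8: Y=0.003534 on G[4,2]
R9: Y=0.001163 on G[1,2]
R10: Y=0.008850 on G[2,4]
R11: Y=0.002538 on G[3,0]
R12: Y=0.2755 on G[2,0]
R13: Y=0.006289 on G[1,3]
R14: Y=0.2128 on G[3,4]
R15: Y=0.01340 on G[1,3]
R16: Y=0.4367 on G[0,2]
Iext: z[3]−=0.61, z[1]+=0.61
solve → V1=29.09, V2=0.0005558, V3=-0.1651, V4=-0.04987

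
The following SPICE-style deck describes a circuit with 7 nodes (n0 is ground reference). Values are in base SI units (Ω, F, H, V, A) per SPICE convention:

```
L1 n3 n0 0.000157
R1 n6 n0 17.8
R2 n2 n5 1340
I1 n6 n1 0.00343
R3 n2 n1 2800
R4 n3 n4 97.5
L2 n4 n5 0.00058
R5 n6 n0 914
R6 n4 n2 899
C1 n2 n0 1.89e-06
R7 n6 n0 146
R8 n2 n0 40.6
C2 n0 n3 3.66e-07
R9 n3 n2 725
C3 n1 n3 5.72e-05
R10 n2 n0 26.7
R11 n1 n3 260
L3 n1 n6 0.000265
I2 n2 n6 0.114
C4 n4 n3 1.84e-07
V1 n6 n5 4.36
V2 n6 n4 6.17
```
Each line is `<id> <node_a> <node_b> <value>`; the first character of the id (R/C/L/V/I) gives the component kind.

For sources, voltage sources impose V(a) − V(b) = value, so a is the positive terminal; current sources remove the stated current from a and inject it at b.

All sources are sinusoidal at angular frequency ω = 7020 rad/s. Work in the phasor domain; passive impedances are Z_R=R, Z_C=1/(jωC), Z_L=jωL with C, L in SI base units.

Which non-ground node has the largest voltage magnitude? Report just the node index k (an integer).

4

MNA unknowns: 6 node voltages V₁..V_6 plus 2 source currents (V1, V2)
L1: Y=0.000-0.9073j on G[3,0]
R1: Y=0.05618+0.000j on G[6,0]
R2: Y=0.0007463+0.000j on G[2,5]
I1: z[6]−=0.00343, z[1]+=0.00343
R3: Y=0.0003571+0.000j on G[2,1]
R4: Y=0.01026+0.000j on G[3,4]
L2: Y=0.000-0.2456j on G[4,5]
R5: Y=0.001094+0.000j on G[6,0]
R6: Y=0.001112+0.000j on G[4,2]
C1: Y=0.000+0.01327j on G[2,0]
R7: Y=0.006849+0.000j on G[6,0]
R8: Y=0.02463+0.000j on G[2,0]
C2: Y=0.000+0.002569j on G[0,3]
R9: Y=0.001379+0.000j on G[3,2]
C3: Y=0.000+0.4015j on G[1,3]
R10: Y=0.03745+0.000j on G[2,0]
R11: Y=0.003846+0.000j on G[1,3]
L3: Y=0.000-0.5375j on G[1,6]
I2: z[2]−=0.114, z[6]+=0.114
C4: Y=0.000+0.001292j on G[4,3]
V1: row V6−V5=4.36, i_V1 at 6,5
V2: row V6−V4=6.17, i_V2 at 6,4
solve → V1=0.02729-0.3248j, V2=-1.815+0.3679j, V3=-0.0007085+0.1292j, V4=-6.160+0.009386j, V5=-4.350+0.009386j, V6=0.01008+0.009386j
aux → i_V1=-0.001892-0.4448j, i_V2=-0.06785+0.4350j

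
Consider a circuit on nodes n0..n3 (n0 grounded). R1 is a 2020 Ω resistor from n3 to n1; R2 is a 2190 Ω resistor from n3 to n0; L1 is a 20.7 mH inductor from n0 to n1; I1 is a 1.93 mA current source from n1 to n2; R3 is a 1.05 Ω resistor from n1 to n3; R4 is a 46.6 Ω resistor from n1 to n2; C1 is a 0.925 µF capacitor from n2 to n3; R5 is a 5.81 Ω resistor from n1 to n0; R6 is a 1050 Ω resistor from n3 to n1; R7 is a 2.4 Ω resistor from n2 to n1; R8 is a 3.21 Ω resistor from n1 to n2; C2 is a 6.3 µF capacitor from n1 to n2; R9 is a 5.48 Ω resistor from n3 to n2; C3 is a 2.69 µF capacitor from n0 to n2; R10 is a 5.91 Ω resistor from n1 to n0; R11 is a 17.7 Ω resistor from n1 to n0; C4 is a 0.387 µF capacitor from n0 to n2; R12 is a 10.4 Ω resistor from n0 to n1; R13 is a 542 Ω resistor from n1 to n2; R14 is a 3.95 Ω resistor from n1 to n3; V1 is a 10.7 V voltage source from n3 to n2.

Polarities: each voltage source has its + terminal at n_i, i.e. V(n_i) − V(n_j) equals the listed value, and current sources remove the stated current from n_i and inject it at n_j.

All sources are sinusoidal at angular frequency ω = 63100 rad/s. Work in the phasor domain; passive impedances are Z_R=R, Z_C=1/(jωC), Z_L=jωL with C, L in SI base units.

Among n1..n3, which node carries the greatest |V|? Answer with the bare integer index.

3

Apply KCL at each of the 3 non-ground nodes and solve the resulting linear system.
Node n1: branches {R1, L1, I1, R3, R4, R5, R6, R7, R8, C2, R10, R11, R12, R13, R14} → V_1 = 1.347+1.795j
Node n2: branches {I1, R4, C1, R7, R8, C2, R9, C3, C4, R13, V1} → V_2 = -4.570+3.449j
Node n3: branches {R1, R2, R3, C1, R6, R9, R14, V1} → V_3 = 6.130+3.449j
Source currents: i(V1)=-7.728-2.622j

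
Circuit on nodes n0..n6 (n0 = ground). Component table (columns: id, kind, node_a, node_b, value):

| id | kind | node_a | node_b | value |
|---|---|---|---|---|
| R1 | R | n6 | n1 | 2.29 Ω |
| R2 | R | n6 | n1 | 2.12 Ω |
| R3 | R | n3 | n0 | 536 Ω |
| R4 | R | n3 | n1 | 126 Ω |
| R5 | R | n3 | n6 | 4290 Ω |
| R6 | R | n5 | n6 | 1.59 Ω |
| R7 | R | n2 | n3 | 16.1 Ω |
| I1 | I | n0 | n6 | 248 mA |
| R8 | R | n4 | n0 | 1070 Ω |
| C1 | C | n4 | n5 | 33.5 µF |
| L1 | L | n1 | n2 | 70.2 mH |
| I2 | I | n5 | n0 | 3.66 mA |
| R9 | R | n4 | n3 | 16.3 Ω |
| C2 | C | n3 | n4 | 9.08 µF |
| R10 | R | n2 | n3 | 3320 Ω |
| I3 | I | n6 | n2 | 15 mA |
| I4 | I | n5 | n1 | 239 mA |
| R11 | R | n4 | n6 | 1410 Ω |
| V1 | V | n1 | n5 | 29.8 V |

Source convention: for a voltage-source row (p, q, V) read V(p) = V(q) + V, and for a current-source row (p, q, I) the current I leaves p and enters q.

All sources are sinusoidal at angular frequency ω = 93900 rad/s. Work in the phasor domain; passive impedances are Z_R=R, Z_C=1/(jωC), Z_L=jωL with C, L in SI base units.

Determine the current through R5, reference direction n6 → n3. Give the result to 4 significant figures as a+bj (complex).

MNA unknowns: 6 node voltages V₁..V_6 plus 1 source current (V1)
R1: Y=0.4367+0.000j on G[6,1]
R2: Y=0.4717+0.000j on G[6,1]
R3: Y=0.001866+0.000j on G[3,0]
R4: Y=0.007937+0.000j on G[3,1]
R5: Y=0.0002331+0.000j on G[3,6]
R6: Y=0.6289+0.000j on G[5,6]
R7: Y=0.06211+0.000j on G[2,3]
I1: z[0]−=0.248, z[6]+=0.248
R8: Y=0.0009346+0.000j on G[4,0]
C1: Y=0.000+3.146j on G[4,5]
L1: Y=0.000-0.0001517j on G[1,2]
I2: z[5]−=0.00366, z[0]+=0.00366
R9: Y=0.06135+0.000j on G[4,3]
C2: Y=0.000+0.8526j on G[3,4]
R10: Y=0.0003012+0.000j on G[2,3]
I3: z[6]−=0.015, z[2]+=0.015
I4: z[5]−=0.239, z[1]+=0.239
R11: Y=0.0007092+0.000j on G[4,6]
V1: row V1−V5=29.8, i_V1 at 1,5
solve → V1=117.1+0.07998j, V2=87.50-0.1081j, V3=87.26-0.03626j, V4=87.25+0.07238j, V5=87.26+0.07998j, V6=105.0+0.07996j
aux → i_V1=-10.94+0.003542j

0.004137+2.709e-05j A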